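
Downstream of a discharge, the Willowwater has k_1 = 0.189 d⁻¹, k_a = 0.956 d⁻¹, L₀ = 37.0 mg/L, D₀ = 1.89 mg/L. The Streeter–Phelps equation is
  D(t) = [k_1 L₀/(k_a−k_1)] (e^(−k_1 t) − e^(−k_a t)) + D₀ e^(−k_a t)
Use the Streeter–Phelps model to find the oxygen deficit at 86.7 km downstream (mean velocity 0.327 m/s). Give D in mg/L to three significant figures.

D ≈ 4.72 mg/L

Travel time t = x/v = 86.7 km / (0.327 m/s) = 86700 m / 0.327 m/s = 265100 s = 3.069 d.
k_1 L₀/(k_a−k_1) = 0.189×37.0/(0.956−0.189) = 6.993/0.7670 = 9.117 mg/L.
e^(−k_1 t) = e^(−0.189×3.069) = 0.5599; e^(−k_a t) = e^(−0.956×3.069) = 0.05320.
D = 9.117 × (0.5599 − 0.05320) + 1.89 × 0.05320 = 4.620 + 0.1005 = 4.720 mg/L.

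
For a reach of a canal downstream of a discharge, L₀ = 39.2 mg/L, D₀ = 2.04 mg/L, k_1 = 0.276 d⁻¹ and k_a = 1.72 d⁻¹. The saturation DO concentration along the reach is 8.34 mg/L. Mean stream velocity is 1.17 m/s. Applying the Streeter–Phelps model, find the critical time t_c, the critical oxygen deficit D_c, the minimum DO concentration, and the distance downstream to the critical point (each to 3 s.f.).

t_c ≈ 1.05 d; D_c ≈ 4.71 mg/L; min DO ≈ 3.63 mg/L; x_c ≈ 106 km

At the critical point dD/dt = 0, so k_1 L₀ e^(−k_1 t) = k_a D. Substituting D(t) from the Streeter–Phelps equation and solving for t gives
t_c = ln[(k_a/k_1)(1 − D₀(k_a−k_1)/(k_1 L₀))] / (k_a−k_1).
Here k_a−k_1 = 1.444 d⁻¹ and 1 − D₀(k_a−k_1)/(k_1 L₀) = 1 − 2.04×1.444/(0.276×39.2) = 0.7277, so
t_c = ln(6.232 × 0.7277) / 1.444 = 1.512 / 1.444 = 1.047 d.
L(t_c) = L₀ e^(−k_1 t_c) = 39.2 × 0.7490 = 29.36 mg/L, and at the critical point k_a D_c = k_1 L, so D_c = (0.276/1.72) × 29.36 = 4.712 mg/L.
Minimum DO = C_s − D_c = 8.34 − 4.712 = 3.628 mg/L.
x_c = v t_c = 1.17 m/s × 1.047 d × 86400 s/d = 105800 m ≈ 106 km.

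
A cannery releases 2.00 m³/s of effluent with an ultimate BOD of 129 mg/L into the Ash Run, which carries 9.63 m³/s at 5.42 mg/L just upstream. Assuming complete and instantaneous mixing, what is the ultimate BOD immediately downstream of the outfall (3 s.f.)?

Flow-weighted mixing: C = (Q_r C_r + Q_w C_w)/(Q_r + Q_w)
= (9.63×5.42 + 2.00×129)/(9.63 + 2.00) = 310.2/11.63 = 26.67 mg/L.

26.7 mg/L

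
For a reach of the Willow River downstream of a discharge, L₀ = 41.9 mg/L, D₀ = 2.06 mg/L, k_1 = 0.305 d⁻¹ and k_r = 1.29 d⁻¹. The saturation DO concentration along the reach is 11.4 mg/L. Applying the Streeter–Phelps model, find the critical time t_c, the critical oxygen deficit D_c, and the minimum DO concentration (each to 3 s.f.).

t_c ≈ 1.29 d; D_c ≈ 6.69 mg/L; min DO ≈ 4.71 mg/L

t_c = [1/(k_r−k_1)] ln[(k_r/k_1)(1 − D₀(k_r−k_1)/(k_1 L₀))]
= [1/(1.29−0.305)] ln[(1.29/0.305)(1 − 2.06×0.9850/(0.305×41.9))]
= (1/0.9850) ln[4.230 × 0.8412] = 1.015 × ln(3.558) = 1.015 × 1.269 = 1.289 d.
D_c = (k_1/k_r) L₀ e^(−k_1 t_c) = (0.305/1.29) × 41.9 × e^(−0.305×1.289) = 0.2364 × 41.9 × 0.6750 = 6.687 mg/L.
Minimum DO = C_s − D_c = 11.4 − 6.687 = 4.713 mg/L.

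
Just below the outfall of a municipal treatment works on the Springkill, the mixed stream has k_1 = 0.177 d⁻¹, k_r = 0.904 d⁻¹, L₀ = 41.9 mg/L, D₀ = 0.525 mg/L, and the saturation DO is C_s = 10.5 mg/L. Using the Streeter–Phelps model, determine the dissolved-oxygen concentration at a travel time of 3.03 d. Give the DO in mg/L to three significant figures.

k_1 L₀/(k_r−k_1) = 0.177×41.9/(0.904−0.177) = 7.416/0.7270 = 10.20 mg/L.
e^(−k_1 t) = e^(−0.177×3.030) = 0.5849; e^(−k_r t) = e^(−0.904×3.030) = 0.06463.
D = 10.20 × (0.5849 − 0.06463) + 0.525 × 0.06463 = 5.307 + 0.03393 = 5.341 mg/L.
DO = C_s − D = 10.5 − 5.341 = 5.159 mg/L.

DO ≈ 5.16 mg/L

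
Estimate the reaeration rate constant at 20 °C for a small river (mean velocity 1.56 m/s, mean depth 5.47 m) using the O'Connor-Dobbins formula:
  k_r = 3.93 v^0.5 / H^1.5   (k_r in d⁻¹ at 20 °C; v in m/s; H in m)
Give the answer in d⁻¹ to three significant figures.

k_r ≈ 0.384 d⁻¹

k_r = 3.93 × 1.56^0.5 / 5.47^1.5 = 3.93 × 1.249 / 12.79 = 0.3837 d⁻¹.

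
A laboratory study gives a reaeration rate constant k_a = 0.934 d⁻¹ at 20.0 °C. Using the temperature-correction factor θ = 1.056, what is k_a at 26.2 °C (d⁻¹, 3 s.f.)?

k_a(T₂) = k_a(T₁) · θ^(T₂−T₁) = 0.934 × 1.056^(26.2−20.0)
= 0.934 × 1.056^6.20 = 0.934 × 1.402 = 1.309 d⁻¹.

k_a ≈ 1.31 d⁻¹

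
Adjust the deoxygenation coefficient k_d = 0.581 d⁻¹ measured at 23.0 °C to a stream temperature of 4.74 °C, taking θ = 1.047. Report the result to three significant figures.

k_d ≈ 0.251 d⁻¹

k_d(T₂) = k_d(T₁) · θ^(T₂−T₁) = 0.581 × 1.047^(4.74−23.0)
= 0.581 × 1.047^-18.3 = 0.581 × 0.4323 = 0.2512 d⁻¹.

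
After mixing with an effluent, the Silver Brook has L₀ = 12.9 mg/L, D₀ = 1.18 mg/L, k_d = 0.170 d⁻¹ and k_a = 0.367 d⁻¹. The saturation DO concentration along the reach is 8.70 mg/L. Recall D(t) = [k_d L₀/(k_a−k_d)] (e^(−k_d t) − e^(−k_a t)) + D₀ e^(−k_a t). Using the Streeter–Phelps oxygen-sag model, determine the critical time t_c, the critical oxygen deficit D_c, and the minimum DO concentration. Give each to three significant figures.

t_c = [1/(k_a−k_d)] ln[(k_a/k_d)(1 − D₀(k_a−k_d)/(k_d L₀))]
= [1/(0.367−0.170)] ln[(0.367/0.170)(1 − 1.18×0.1970/(0.170×12.9))]
= (1/0.1970) ln[2.159 × 0.8940] = 5.076 × ln(1.930) = 5.076 × 0.6575 = 3.338 d.
D_c = (k_d/k_a) L₀ e^(−k_d t_c) = (0.170/0.367) × 12.9 × e^(−0.170×3.338) = 0.4632 × 12.9 × 0.5670 = 3.388 mg/L.
Minimum DO = C_s − D_c = 8.70 − 3.388 = 5.312 mg/L.

t_c ≈ 3.34 d; D_c ≈ 3.39 mg/L; min DO ≈ 5.31 mg/L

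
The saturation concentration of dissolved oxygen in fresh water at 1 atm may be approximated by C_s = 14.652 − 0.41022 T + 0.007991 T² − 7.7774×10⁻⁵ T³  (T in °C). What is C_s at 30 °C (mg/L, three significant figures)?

C_s ≈ 7.44 mg/L

C_s = 14.652 − 0.41022×30 + 0.007991×30² − 7.7774×10⁻⁵×30³ = 7.437 mg/L.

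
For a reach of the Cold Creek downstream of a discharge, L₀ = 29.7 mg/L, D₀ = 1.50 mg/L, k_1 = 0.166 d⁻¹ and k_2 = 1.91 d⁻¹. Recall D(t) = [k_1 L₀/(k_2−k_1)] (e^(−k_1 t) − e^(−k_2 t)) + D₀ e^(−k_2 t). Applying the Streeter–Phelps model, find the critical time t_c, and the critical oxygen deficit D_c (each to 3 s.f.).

t_c ≈ 0.967 d; D_c ≈ 2.20 mg/L

At the critical point dD/dt = 0, so k_1 L₀ e^(−k_1 t) = k_2 D. Substituting D(t) from the Streeter–Phelps equation and solving for t gives
t_c = ln[(k_2/k_1)(1 − D₀(k_2−k_1)/(k_1 L₀))] / (k_2−k_1).
Here k_2−k_1 = 1.744 d⁻¹ and 1 − D₀(k_2−k_1)/(k_1 L₀) = 1 − 1.50×1.744/(0.166×29.7) = 0.4694, so
t_c = ln(11.51 × 0.4694) / 1.744 = 1.687 / 1.744 = 0.9671 d.
D_c = (k_1/k_2) L₀ e^(−k_1 t_c) = (0.166/1.91) × 29.7 × e^(−0.166×0.9671) = 0.08691 × 29.7 × 0.8517 = 2.198 mg/L.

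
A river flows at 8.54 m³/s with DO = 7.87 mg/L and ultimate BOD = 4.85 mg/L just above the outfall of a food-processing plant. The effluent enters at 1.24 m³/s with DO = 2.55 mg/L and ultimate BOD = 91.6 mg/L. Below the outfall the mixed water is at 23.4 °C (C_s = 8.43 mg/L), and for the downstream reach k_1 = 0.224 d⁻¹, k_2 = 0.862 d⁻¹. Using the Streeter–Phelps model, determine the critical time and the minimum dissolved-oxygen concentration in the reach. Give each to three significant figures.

Mixed DO = (8.54×7.87 + 1.24×2.55)/(8.54+1.24) = 70.37/9.780 = 7.195 mg/L.
Mixed L₀ = (8.54×4.85 + 1.24×91.6)/(9.780) = 155.0/9.780 = 15.85 mg/L.
Initial deficit D₀ = C_s − DO₀ = 8.43 − 7.195 = 1.235 mg/L.
t_c = (1/0.6380) ln[(0.862/0.224)(1 − 1.235×0.6380/(0.224×15.85))] = 1.567 × ln(2.994) = 1.719 d.
D_c = (0.224/0.862) × 15.85 × e^(−0.224×1.719) = 0.2599 × 15.85 × 0.6804 = 2.802 mg/L.
Minimum DO = 8.43 − 2.802 = 5.628 mg/L.

t_c ≈ 1.72 d; minimum DO ≈ 5.63 mg/L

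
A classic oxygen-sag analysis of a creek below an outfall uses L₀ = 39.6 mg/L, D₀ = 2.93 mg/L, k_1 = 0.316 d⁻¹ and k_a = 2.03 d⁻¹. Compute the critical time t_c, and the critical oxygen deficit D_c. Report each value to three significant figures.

t_c ≈ 0.786 d; D_c ≈ 4.81 mg/L

With k_a/k_1 = 6.424 and 1 − D₀(k_a−k_1)/(k_1 L₀) = 0.5987,
t_c = ln(6.424 × 0.5987) / (2.03 − 0.316) = ln(3.846) / 1.714 = 1.347/1.714 = 0.7859 d.
D_c = (k_1/k_a) L₀ e^(−k_1 t_c) = (0.316/2.03) × 39.6 × e^(−0.316×0.7859) = 0.1557 × 39.6 × 0.7801 = 4.809 mg/L.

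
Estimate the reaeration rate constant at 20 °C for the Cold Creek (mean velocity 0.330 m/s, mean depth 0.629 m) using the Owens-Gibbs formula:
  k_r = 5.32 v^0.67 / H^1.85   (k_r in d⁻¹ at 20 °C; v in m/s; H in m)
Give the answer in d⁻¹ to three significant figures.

k_r ≈ 5.97 d⁻¹

k_r = 5.32 × 0.330^0.67 / 0.629^1.85 = 5.32 × 0.4758 / 0.4241 = 5.968 d⁻¹.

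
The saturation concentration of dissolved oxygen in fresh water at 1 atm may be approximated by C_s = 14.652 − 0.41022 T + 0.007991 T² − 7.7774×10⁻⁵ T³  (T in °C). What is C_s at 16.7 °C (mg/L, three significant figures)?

C_s = 14.652 − 0.41022×16.7 + 0.007991×16.7² − 7.7774×10⁻⁵×16.7³ = 9.668 mg/L.

C_s ≈ 9.67 mg/L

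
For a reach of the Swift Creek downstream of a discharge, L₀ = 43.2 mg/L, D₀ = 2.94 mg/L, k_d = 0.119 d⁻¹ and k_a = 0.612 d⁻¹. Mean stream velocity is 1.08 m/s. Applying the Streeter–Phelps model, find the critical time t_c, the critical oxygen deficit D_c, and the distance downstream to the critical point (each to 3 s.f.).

t_c ≈ 2.65 d; D_c ≈ 6.13 mg/L; x_c ≈ 247 km

At the critical point dD/dt = 0, so k_d L₀ e^(−k_d t) = k_a D. Substituting D(t) from the Streeter–Phelps equation and solving for t gives
t_c = ln[(k_a/k_d)(1 − D₀(k_a−k_d)/(k_d L₀))] / (k_a−k_d).
Here k_a−k_d = 0.4930 d⁻¹ and 1 − D₀(k_a−k_d)/(k_d L₀) = 1 − 2.94×0.4930/(0.119×43.2) = 0.7181, so
t_c = ln(5.143 × 0.7181) / 0.4930 = 1.306 / 0.4930 = 2.650 d.
D_c = (k_d/k_a) L₀ e^(−k_d t_c) = (0.119/0.612) × 43.2 × e^(−0.119×2.650) = 0.1944 × 43.2 × 0.7295 = 6.128 mg/L.
x_c = v t_c = 1.08 m/s × 2.650 d × 86400 s/d = 247300 m ≈ 247 km.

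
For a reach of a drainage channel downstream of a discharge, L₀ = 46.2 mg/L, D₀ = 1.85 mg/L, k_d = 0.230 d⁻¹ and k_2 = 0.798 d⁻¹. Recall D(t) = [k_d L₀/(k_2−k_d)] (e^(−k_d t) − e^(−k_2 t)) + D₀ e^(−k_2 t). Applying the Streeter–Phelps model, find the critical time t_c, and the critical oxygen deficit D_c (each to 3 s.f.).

t_c ≈ 2.01 d; D_c ≈ 8.39 mg/L

At the critical point dD/dt = 0, so k_d L₀ e^(−k_d t) = k_2 D. Substituting D(t) from the Streeter–Phelps equation and solving for t gives
t_c = ln[(k_2/k_d)(1 − D₀(k_2−k_d)/(k_d L₀))] / (k_2−k_d).
Here k_2−k_d = 0.5680 d⁻¹ and 1 − D₀(k_2−k_d)/(k_d L₀) = 1 − 1.85×0.5680/(0.230×46.2) = 0.9011, so
t_c = ln(3.470 × 0.9011) / 0.5680 = 1.140 / 0.5680 = 2.007 d.
D_c = (k_d/k_2) L₀ e^(−k_d t_c) = (0.230/0.798) × 46.2 × e^(−0.230×2.007) = 0.2882 × 46.2 × 0.6303 = 8.393 mg/L.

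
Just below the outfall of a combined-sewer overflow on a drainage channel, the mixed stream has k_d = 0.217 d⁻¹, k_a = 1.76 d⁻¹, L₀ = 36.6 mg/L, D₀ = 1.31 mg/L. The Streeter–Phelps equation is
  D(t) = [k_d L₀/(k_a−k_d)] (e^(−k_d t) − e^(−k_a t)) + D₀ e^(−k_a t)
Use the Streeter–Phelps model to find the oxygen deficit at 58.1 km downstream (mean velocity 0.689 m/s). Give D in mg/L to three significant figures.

D ≈ 3.48 mg/L

Travel time t = x/v = 58.1 km / (0.689 m/s) = 58100 m / 0.689 m/s = 84330 s = 0.9760 d.
k_d L₀/(k_a−k_d) = 0.217×36.6/(1.76−0.217) = 7.942/1.543 = 5.147 mg/L.
e^(−k_d t) = e^(−0.217×0.9760) = 0.8091; e^(−k_a t) = e^(−1.76×0.9760) = 0.1795.
D = 5.147 × (0.8091 − 0.1795) + 1.31 × 0.1795 = 3.241 + 0.2351 = 3.476 mg/L.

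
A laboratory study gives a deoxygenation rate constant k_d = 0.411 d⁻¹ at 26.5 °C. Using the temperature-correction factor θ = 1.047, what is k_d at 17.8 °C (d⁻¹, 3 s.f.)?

k_d ≈ 0.276 d⁻¹

k_d(T₂) = k_d(T₁) · θ^(T₂−T₁) = 0.411 × 1.047^(17.8−26.5)
= 0.411 × 1.047^-8.70 = 0.411 × 0.6706 = 0.2756 d⁻¹.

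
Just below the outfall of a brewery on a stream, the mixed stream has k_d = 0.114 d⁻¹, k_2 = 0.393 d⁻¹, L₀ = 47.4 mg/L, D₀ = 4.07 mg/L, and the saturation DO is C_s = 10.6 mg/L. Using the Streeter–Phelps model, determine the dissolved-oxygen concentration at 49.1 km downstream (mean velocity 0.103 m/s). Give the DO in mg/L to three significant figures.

Travel time t = x/v = 49.1 km / (0.103 m/s) = 49100 m / 0.103 m/s = 476700 s = 5.517 d.
k_d L₀/(k_2−k_d) = 0.114×47.4/(0.393−0.114) = 5.404/0.2790 = 19.37 mg/L.
e^(−k_d t) = e^(−0.114×5.517) = 0.5331; e^(−k_2 t) = e^(−0.393×5.517) = 0.1144.
D = 19.37 × (0.5331 − 0.1144) + 4.07 × 0.1144 = 8.111 + 0.4655 = 8.576 mg/L.
DO = C_s − D = 10.6 − 8.576 = 2.024 mg/L.

DO ≈ 2.02 mg/L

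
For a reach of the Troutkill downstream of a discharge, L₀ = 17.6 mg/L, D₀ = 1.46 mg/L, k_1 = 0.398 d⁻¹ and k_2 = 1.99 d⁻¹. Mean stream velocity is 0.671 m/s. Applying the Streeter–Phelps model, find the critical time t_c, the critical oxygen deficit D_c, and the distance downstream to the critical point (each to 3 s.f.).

t_c ≈ 0.758 d; D_c ≈ 2.60 mg/L; x_c ≈ 43.9 km

At the critical point dD/dt = 0, so k_1 L₀ e^(−k_1 t) = k_2 D. Substituting D(t) from the Streeter–Phelps equation and solving for t gives
t_c = ln[(k_2/k_1)(1 − D₀(k_2−k_1)/(k_1 L₀))] / (k_2−k_1).
Here k_2−k_1 = 1.592 d⁻¹ and 1 − D₀(k_2−k_1)/(k_1 L₀) = 1 − 1.46×1.592/(0.398×17.6) = 0.6682, so
t_c = ln(5.000 × 0.6682) / 1.592 = 1.206 / 1.592 = 0.7577 d.
L(t_c) = L₀ e^(−k_1 t_c) = 17.6 × 0.7397 = 13.02 mg/L, and at the critical point k_2 D_c = k_1 L, so D_c = (0.398/1.99) × 13.02 = 2.604 mg/L.
x_c = v t_c = 0.671 m/s × 0.7577 d × 86400 s/d = 43930 m ≈ 43.9 km.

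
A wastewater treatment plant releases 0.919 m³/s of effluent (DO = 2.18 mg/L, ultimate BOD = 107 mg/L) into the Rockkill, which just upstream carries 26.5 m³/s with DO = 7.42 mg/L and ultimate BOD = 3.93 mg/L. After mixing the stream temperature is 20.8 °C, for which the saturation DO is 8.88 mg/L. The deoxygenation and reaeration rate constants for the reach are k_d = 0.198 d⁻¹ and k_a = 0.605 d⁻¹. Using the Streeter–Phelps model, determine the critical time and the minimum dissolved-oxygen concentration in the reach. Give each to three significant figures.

t_c ≈ 1.25 d; minimum DO ≈ 6.99 mg/L

Mixed DO = (26.5×7.42 + 0.919×2.18)/(26.5+0.919) = 198.6/27.42 = 7.244 mg/L.
Mixed L₀ = (26.5×3.93 + 0.919×107)/(27.42) = 202.5/27.42 = 7.385 mg/L.
Initial deficit D₀ = C_s − DO₀ = 8.88 − 7.244 = 1.636 mg/L.
t_c = (1/0.4070) ln[(0.605/0.198)(1 − 1.636×0.4070/(0.198×7.385))] = 2.457 × ln(1.664) = 1.252 d.
D_c = (0.198/0.605) × 7.385 × e^(−0.198×1.252) = 0.3273 × 7.385 × 0.7805 = 1.886 mg/L.
Minimum DO = 8.88 − 1.886 = 6.994 mg/L.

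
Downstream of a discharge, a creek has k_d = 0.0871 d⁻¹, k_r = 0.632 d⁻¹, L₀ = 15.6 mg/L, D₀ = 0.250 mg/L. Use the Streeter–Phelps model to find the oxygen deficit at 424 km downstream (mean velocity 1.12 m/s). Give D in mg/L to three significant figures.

D ≈ 1.56 mg/L

Travel time t = x/v = 424 km / (1.12 m/s) = 424000 m / 1.12 m/s = 378600 s = 4.382 d.
k_d L₀/(k_r−k_d) = 0.0871×15.6/(0.632−0.0871) = 1.359/0.5449 = 2.494 mg/L.
e^(−k_d t) = e^(−0.0871×4.382) = 0.6827; e^(−k_r t) = e^(−0.632×4.382) = 0.06271.
D = 2.494 × (0.6827 − 0.06271) + 0.250 × 0.06271 = 1.546 + 0.01568 = 1.562 mg/L.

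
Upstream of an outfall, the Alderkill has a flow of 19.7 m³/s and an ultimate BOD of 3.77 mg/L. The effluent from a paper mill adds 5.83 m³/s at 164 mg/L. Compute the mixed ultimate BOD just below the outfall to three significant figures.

40.4 mg/L

Flow-weighted mixing: C = (Q_r C_r + Q_w C_w)/(Q_r + Q_w)
= (19.7×3.77 + 5.83×164)/(19.7 + 5.83) = 1030/25.53 = 40.36 mg/L.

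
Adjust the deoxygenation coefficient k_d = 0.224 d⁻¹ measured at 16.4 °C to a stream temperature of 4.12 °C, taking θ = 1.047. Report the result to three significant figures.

k_d ≈ 0.127 d⁻¹

k_d(T₂) = k_d(T₁) · θ^(T₂−T₁) = 0.224 × 1.047^(4.12−16.4)
= 0.224 × 1.047^-12.3 = 0.224 × 0.5689 = 0.1274 d⁻¹.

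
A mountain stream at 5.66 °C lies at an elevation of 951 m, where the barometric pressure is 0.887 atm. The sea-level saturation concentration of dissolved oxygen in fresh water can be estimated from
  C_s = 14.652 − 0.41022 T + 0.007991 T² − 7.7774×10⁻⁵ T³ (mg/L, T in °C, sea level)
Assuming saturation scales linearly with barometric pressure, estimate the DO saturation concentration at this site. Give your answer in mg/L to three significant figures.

At sea level: C_s = 14.652 − 0.41022×5.66 + 0.007991×5.66² − 7.7774×10⁻⁵×5.66³ = 12.57 mg/L.
Pressure correction: C_s' = 12.57 × 0.887 = 11.15 mg/L.

C_s ≈ 11.2 mg/L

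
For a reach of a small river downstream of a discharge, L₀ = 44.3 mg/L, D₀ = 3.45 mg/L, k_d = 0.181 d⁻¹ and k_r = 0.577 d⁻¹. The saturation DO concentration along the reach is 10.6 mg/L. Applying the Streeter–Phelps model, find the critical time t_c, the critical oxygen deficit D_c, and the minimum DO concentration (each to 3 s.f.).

t_c ≈ 2.46 d; D_c ≈ 8.91 mg/L; min DO ≈ 1.69 mg/L

With k_r/k_d = 3.188 and 1 − D₀(k_r−k_d)/(k_d L₀) = 0.8296,
t_c = ln(3.188 × 0.8296) / (0.577 − 0.181) = ln(2.645) / 0.3960 = 0.9726/0.3960 = 2.456 d.
D_c = (k_d/k_r) L₀ e^(−k_d t_c) = (0.181/0.577) × 44.3 × e^(−0.181×2.456) = 0.3137 × 44.3 × 0.6411 = 8.909 mg/L.
Minimum DO = C_s − D_c = 10.6 − 8.909 = 1.691 mg/L.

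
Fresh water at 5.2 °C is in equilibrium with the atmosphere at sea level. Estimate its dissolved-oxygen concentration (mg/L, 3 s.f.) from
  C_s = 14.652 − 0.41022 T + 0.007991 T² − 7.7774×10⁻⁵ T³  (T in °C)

C_s = 14.652 − 0.41022×5.2 + 0.007991×5.2² − 7.7774×10⁻⁵×5.2³ = 12.72 mg/L.

C_s ≈ 12.7 mg/L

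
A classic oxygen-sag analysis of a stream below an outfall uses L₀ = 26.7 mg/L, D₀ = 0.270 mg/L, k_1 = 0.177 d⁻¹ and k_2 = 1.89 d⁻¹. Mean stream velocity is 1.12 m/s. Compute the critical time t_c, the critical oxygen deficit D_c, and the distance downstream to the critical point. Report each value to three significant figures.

At the critical point dD/dt = 0, so k_1 L₀ e^(−k_1 t) = k_2 D. Substituting D(t) from the Streeter–Phelps equation and solving for t gives
t_c = ln[(k_2/k_1)(1 − D₀(k_2−k_1)/(k_1 L₀))] / (k_2−k_1).
Here k_2−k_1 = 1.713 d⁻¹ and 1 − D₀(k_2−k_1)/(k_1 L₀) = 1 − 0.270×1.713/(0.177×26.7) = 0.9021, so
t_c = ln(10.68 × 0.9021) / 1.713 = 2.265 / 1.713 = 1.322 d.
D_c = (k_1/k_2) L₀ e^(−k_1 t_c) = (0.177/1.89) × 26.7 × e^(−0.177×1.322) = 0.09365 × 26.7 × 0.7913 = 1.979 mg/L.
x_c = v t_c = 1.12 m/s × 1.322 d × 86400 s/d = 128000 m ≈ 128 km.

t_c ≈ 1.32 d; D_c ≈ 1.98 mg/L; x_c ≈ 128 km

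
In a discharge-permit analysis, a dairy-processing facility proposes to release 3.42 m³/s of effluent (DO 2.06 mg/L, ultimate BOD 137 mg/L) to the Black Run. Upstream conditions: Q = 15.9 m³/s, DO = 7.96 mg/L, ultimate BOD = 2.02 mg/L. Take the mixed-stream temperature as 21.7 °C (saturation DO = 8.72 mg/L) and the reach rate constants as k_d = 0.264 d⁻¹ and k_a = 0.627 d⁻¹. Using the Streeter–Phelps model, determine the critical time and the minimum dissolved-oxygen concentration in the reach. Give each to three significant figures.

t_c ≈ 2.11 d; minimum DO ≈ 2.46 mg/L

Mixed DO = (15.9×7.96 + 3.42×2.06)/(15.9+3.42) = 133.6/19.32 = 6.916 mg/L.
Mixed L₀ = (15.9×2.02 + 3.42×137)/(19.32) = 500.7/19.32 = 25.91 mg/L.
Initial deficit D₀ = C_s − DO₀ = 8.72 − 6.916 = 1.804 mg/L.
t_c = (1/0.3630) ln[(0.627/0.264)(1 − 1.804×0.3630/(0.264×25.91))] = 2.755 × ln(2.148) = 2.106 d.
D_c = (0.264/0.627) × 25.91 × e^(−0.264×2.106) = 0.4211 × 25.91 × 0.5736 = 6.258 mg/L.
Minimum DO = 8.72 − 6.258 = 2.462 mg/L.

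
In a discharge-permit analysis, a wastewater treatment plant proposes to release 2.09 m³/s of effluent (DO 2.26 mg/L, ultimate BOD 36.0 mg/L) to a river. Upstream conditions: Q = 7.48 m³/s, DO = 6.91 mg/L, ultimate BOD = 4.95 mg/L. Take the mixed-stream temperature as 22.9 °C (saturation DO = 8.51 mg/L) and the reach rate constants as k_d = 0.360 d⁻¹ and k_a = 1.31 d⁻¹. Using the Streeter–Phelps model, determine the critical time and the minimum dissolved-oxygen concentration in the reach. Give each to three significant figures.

Mixed DO = (7.48×6.91 + 2.09×2.26)/(7.48+2.09) = 56.41/9.570 = 5.894 mg/L.
Mixed L₀ = (7.48×4.95 + 2.09×36.0)/(9.570) = 112.3/9.570 = 11.73 mg/L.
Initial deficit D₀ = C_s − DO₀ = 8.51 − 5.894 = 2.616 mg/L.
t_c = (1/0.9500) ln[(1.31/0.360)(1 − 2.616×0.9500/(0.360×11.73))] = 1.053 × ln(1.498) = 0.4253 d.
D_c = (0.360/1.31) × 11.73 × e^(−0.360×0.4253) = 0.2748 × 11.73 × 0.8580 = 2.766 mg/L.
Minimum DO = 8.51 − 2.766 = 5.744 mg/L.

t_c ≈ 0.425 d; minimum DO ≈ 5.74 mg/L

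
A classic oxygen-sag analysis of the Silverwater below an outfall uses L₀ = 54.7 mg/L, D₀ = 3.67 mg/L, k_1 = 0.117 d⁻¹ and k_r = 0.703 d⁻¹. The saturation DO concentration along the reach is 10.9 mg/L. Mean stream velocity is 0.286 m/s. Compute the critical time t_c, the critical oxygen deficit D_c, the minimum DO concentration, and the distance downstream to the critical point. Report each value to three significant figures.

t_c ≈ 2.36 d; D_c ≈ 6.91 mg/L; min DO ≈ 3.99 mg/L; x_c ≈ 58.3 km

t_c = [1/(k_r−k_1)] ln[(k_r/k_1)(1 − D₀(k_r−k_1)/(k_1 L₀))]
= [1/(0.703−0.117)] ln[(0.703/0.117)(1 − 3.67×0.5860/(0.117×54.7))]
= (1/0.5860) ln[6.009 × 0.6640] = 1.706 × ln(3.989) = 1.706 × 1.384 = 2.361 d.
D_c = (k_1/k_r) L₀ e^(−k_1 t_c) = (0.117/0.703) × 54.7 × e^(−0.117×2.361) = 0.1664 × 54.7 × 0.7586 = 6.906 mg/L.
Minimum DO = C_s − D_c = 10.9 − 6.906 = 3.994 mg/L.
x_c = v t_c = 0.286 m/s × 2.361 d × 86400 s/d = 58350 m ≈ 58.3 km.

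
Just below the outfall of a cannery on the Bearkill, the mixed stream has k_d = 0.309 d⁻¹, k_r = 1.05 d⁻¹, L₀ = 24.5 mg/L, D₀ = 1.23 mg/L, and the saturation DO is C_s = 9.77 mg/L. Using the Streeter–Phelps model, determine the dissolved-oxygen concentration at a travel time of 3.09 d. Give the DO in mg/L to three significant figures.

DO ≈ 6.19 mg/L

k_d L₀/(k_r−k_d) = 0.309×24.5/(1.05−0.309) = 7.571/0.7410 = 10.22 mg/L.
e^(−k_d t) = e^(−0.309×3.090) = 0.3849; e^(−k_r t) = e^(−1.05×3.090) = 0.03899.
D = 10.22 × (0.3849 − 0.03899) + 1.23 × 0.03899 = 3.534 + 0.04796 = 3.582 mg/L.
DO = C_s − D = 9.77 − 3.582 = 6.188 mg/L.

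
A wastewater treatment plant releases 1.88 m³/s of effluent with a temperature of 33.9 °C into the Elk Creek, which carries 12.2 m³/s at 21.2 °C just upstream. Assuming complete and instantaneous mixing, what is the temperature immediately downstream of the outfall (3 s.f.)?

22.9 °C

Flow-weighted mixing: C = (Q_r C_r + Q_w C_w)/(Q_r + Q_w)
= (12.2×21.2 + 1.88×33.9)/(12.2 + 1.88) = 322.4/14.08 = 22.90 °C.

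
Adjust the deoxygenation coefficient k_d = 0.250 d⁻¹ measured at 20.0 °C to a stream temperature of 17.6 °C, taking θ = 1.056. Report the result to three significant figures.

k_d(T₂) = k_d(T₁) · θ^(T₂−T₁) = 0.250 × 1.056^(17.6−20.0)
= 0.250 × 1.056^-2.40 = 0.250 × 0.8774 = 0.2194 d⁻¹.

k_d ≈ 0.219 d⁻¹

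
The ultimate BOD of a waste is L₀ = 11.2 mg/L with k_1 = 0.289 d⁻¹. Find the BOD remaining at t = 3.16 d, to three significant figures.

L ≈ 4.49 mg/L

L_t = L₀ e^(−k_1 t) = 11.2 × e^(−0.289×3.16) = 11.2 × 0.4012 = 4.494 mg/L.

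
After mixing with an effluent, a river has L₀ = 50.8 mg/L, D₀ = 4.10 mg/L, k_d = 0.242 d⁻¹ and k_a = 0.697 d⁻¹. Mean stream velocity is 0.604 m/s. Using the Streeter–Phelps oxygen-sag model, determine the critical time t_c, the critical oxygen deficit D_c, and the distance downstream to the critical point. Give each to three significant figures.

t_c ≈ 1.96 d; D_c ≈ 11.0 mg/L; x_c ≈ 102 km

At the critical point dD/dt = 0, so k_d L₀ e^(−k_d t) = k_a D. Substituting D(t) from the Streeter–Phelps equation and solving for t gives
t_c = ln[(k_a/k_d)(1 − D₀(k_a−k_d)/(k_d L₀))] / (k_a−k_d).
Here k_a−k_d = 0.4550 d⁻¹ and 1 − D₀(k_a−k_d)/(k_d L₀) = 1 − 4.10×0.4550/(0.242×50.8) = 0.8483, so
t_c = ln(2.880 × 0.8483) / 0.4550 = 0.8933 / 0.4550 = 1.963 d.
D_c = (k_d/k_a) L₀ e^(−k_d t_c) = (0.242/0.697) × 50.8 × e^(−0.242×1.963) = 0.3472 × 50.8 × 0.6218 = 10.97 mg/L.
x_c = v t_c = 0.604 m/s × 1.963 d × 86400 s/d = 102500 m ≈ 102 km.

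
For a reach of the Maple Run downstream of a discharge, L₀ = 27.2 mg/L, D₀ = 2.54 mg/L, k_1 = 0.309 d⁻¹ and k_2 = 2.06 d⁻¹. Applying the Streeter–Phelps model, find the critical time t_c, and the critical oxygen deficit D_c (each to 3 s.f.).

t_c ≈ 0.653 d; D_c ≈ 3.33 mg/L

At the critical point dD/dt = 0, so k_1 L₀ e^(−k_1 t) = k_2 D. Substituting D(t) from the Streeter–Phelps equation and solving for t gives
t_c = ln[(k_2/k_1)(1 − D₀(k_2−k_1)/(k_1 L₀))] / (k_2−k_1).
Here k_2−k_1 = 1.751 d⁻¹ and 1 − D₀(k_2−k_1)/(k_1 L₀) = 1 − 2.54×1.751/(0.309×27.2) = 0.4708, so
t_c = ln(6.667 × 0.4708) / 1.751 = 1.144 / 1.751 = 0.6533 d.
D_c = (k_1/k_2) L₀ e^(−k_1 t_c) = (0.309/2.06) × 27.2 × e^(−0.309×0.6533) = 0.1500 × 27.2 × 0.8172 = 3.334 mg/L.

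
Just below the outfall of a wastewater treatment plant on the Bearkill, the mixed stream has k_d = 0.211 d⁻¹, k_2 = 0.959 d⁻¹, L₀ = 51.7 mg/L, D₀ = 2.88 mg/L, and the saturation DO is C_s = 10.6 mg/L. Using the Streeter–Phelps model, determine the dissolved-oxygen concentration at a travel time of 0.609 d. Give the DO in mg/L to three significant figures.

k_d L₀/(k_2−k_d) = 0.211×51.7/(0.959−0.211) = 10.91/0.7480 = 14.58 mg/L.
e^(−k_d t) = e^(−0.211×0.6090) = 0.8794; e^(−k_2 t) = e^(−0.959×0.6090) = 0.5576.
D = 14.58 × (0.8794 − 0.5576) + 2.88 × 0.5576 = 4.693 + 1.606 = 6.299 mg/L.
DO = C_s − D = 10.6 − 6.299 = 4.301 mg/L.

DO ≈ 4.30 mg/L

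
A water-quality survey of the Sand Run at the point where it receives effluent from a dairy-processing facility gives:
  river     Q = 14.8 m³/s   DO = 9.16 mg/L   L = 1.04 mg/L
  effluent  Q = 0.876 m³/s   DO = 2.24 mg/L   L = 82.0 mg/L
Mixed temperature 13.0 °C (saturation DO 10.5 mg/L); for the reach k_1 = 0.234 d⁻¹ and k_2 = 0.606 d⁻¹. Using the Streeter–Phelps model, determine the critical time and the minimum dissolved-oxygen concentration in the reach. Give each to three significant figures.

t_c ≈ 0.730 d; minimum DO ≈ 8.69 mg/L

Mixed DO = (14.8×9.16 + 0.876×2.24)/(14.8+0.876) = 137.5/15.68 = 8.773 mg/L.
Mixed L₀ = (14.8×1.04 + 0.876×82.0)/(15.68) = 87.22/15.68 = 5.564 mg/L.
Initial deficit D₀ = C_s − DO₀ = 10.5 − 8.773 = 1.727 mg/L.
t_c = (1/0.3720) ln[(0.606/0.234)(1 − 1.727×0.3720/(0.234×5.564))] = 2.688 × ln(1.312) = 0.7302 d.
D_c = (0.234/0.606) × 5.564 × e^(−0.234×0.7302) = 0.3861 × 5.564 × 0.8429 = 1.811 mg/L.
Minimum DO = 10.5 − 1.811 = 8.689 mg/L.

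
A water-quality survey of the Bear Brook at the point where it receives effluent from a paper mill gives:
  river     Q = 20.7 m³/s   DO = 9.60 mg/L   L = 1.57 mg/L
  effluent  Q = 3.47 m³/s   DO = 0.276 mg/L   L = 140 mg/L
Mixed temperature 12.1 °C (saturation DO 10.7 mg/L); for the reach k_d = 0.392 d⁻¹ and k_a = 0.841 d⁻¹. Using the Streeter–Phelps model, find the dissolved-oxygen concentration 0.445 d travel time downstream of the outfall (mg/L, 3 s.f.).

DO ≈ 6.17 mg/L

Mixed DO = (20.7×9.60 + 3.47×0.276)/(20.7+3.47) = 199.7/24.17 = 8.261 mg/L.
Mixed L₀ = (20.7×1.57 + 3.47×140)/(24.17) = 518.3/24.17 = 21.44 mg/L.
Initial deficit D₀ = C_s − DO₀ = 10.7 − 8.261 = 2.439 mg/L.
D(0.445) = [0.392×21.44/(0.841−0.392)](e^(−0.392×0.445) − e^(−0.841×0.445)) + 2.439 e^(−0.841×0.445)
= 18.72 × (0.8399 − 0.6878) + 2.439 × 0.6878 = 4.525 mg/L.
DO = 10.7 − 4.525 = 6.175 mg/L.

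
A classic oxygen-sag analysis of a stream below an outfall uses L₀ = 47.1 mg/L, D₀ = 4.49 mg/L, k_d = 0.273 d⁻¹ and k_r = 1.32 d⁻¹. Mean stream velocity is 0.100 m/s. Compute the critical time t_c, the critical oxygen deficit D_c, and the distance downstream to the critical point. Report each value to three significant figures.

t_c ≈ 1.07 d; D_c ≈ 7.27 mg/L; x_c ≈ 9.25 km

At the critical point dD/dt = 0, so k_d L₀ e^(−k_d t) = k_r D. Substituting D(t) from the Streeter–Phelps equation and solving for t gives
t_c = ln[(k_r/k_d)(1 − D₀(k_r−k_d)/(k_d L₀))] / (k_r−k_d).
Here k_r−k_d = 1.047 d⁻¹ and 1 − D₀(k_r−k_d)/(k_d L₀) = 1 − 4.49×1.047/(0.273×47.1) = 0.6344, so
t_c = ln(4.835 × 0.6344) / 1.047 = 1.121 / 1.047 = 1.071 d.
L(t_c) = L₀ e^(−k_d t_c) = 47.1 × 0.7466 = 35.16 mg/L, and at the critical point k_r D_c = k_d L, so D_c = (0.273/1.32) × 35.16 = 7.273 mg/L.
x_c = v t_c = 0.100 m/s × 1.071 d × 86400 s/d = 9249 m ≈ 9.25 km.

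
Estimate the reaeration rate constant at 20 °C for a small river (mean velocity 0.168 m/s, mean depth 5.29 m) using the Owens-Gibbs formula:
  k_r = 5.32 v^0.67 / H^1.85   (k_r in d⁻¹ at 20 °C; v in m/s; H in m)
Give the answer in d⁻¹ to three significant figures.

k_r ≈ 0.0739 d⁻¹

k_r = 5.32 × 0.168^0.67 / 5.29^1.85 = 5.32 × 0.3027 / 21.80 = 0.07387 d⁻¹.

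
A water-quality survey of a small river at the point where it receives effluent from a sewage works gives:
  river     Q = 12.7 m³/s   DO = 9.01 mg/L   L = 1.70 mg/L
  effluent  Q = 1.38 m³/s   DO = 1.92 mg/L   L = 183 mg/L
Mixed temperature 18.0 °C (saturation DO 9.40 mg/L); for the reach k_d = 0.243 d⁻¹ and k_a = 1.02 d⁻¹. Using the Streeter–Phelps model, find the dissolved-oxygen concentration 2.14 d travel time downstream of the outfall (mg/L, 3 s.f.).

DO ≈ 6.34 mg/L

Mixed DO = (12.7×9.01 + 1.38×1.92)/(12.7+1.38) = 117.1/14.08 = 8.315 mg/L.
Mixed L₀ = (12.7×1.70 + 1.38×183)/(14.08) = 274.1/14.08 = 19.47 mg/L.
Initial deficit D₀ = C_s − DO₀ = 9.40 − 8.315 = 1.085 mg/L.
D(2.14) = [0.243×19.47/(1.02−0.243)](e^(−0.243×2.14) − e^(−1.02×2.14)) + 1.085 e^(−1.02×2.14)
= 6.089 × (0.5945 − 0.1127) + 1.085 × 0.1127 = 3.056 mg/L.
DO = 9.40 − 3.056 = 6.344 mg/L.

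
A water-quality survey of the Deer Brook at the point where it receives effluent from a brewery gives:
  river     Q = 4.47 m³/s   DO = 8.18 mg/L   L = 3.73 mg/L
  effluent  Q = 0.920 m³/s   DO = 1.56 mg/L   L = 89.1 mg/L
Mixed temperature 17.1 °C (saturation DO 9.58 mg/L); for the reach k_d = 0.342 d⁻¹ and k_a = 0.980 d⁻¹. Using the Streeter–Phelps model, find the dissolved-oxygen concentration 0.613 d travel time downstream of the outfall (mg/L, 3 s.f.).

Mixed DO = (4.47×8.18 + 0.920×1.56)/(4.47+0.920) = 38.00/5.390 = 7.050 mg/L.
Mixed L₀ = (4.47×3.73 + 0.920×89.1)/(5.390) = 98.65/5.390 = 18.30 mg/L.
Initial deficit D₀ = C_s − DO₀ = 9.58 − 7.050 = 2.530 mg/L.
D(0.613) = [0.342×18.30/(0.980−0.342)](e^(−0.342×0.613) − e^(−0.980×0.613)) + 2.530 e^(−0.980×0.613)
= 9.811 × (0.8109 − 0.5484) + 2.530 × 0.5484 = 3.962 mg/L.
DO = 9.58 − 3.962 = 5.618 mg/L.

DO ≈ 5.62 mg/L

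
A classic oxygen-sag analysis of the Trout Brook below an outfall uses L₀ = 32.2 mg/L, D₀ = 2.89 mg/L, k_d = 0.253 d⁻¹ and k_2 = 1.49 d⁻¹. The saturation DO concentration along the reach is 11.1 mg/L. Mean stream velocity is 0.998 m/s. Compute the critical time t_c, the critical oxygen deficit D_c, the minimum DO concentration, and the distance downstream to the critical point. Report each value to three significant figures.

t_c ≈ 0.966 d; D_c ≈ 4.28 mg/L; min DO ≈ 6.82 mg/L; x_c ≈ 83.3 km

At the critical point dD/dt = 0, so k_d L₀ e^(−k_d t) = k_2 D. Substituting D(t) from the Streeter–Phelps equation and solving for t gives
t_c = ln[(k_2/k_d)(1 − D₀(k_2−k_d)/(k_d L₀))] / (k_2−k_d).
Here k_2−k_d = 1.237 d⁻¹ and 1 − D₀(k_2−k_d)/(k_d L₀) = 1 − 2.89×1.237/(0.253×32.2) = 0.5612, so
t_c = ln(5.889 × 0.5612) / 1.237 = 1.195 / 1.237 = 0.9664 d.
D_c = (k_d/k_2) L₀ e^(−k_d t_c) = (0.253/1.49) × 32.2 × e^(−0.253×0.9664) = 0.1698 × 32.2 × 0.7831 = 4.282 mg/L.
Minimum DO = C_s − D_c = 11.1 − 4.282 = 6.818 mg/L.
x_c = v t_c = 0.998 m/s × 0.9664 d × 86400 s/d = 83330 m ≈ 83.3 km.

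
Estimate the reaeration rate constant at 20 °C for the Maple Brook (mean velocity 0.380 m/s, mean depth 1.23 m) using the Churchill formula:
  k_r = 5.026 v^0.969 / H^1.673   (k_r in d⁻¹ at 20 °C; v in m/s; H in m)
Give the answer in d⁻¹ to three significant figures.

k_r = 5.026 × 0.380^0.969 / 1.23^1.673 = 5.026 × 0.3916 / 1.414 = 1.392 d⁻¹.

k_r ≈ 1.39 d⁻¹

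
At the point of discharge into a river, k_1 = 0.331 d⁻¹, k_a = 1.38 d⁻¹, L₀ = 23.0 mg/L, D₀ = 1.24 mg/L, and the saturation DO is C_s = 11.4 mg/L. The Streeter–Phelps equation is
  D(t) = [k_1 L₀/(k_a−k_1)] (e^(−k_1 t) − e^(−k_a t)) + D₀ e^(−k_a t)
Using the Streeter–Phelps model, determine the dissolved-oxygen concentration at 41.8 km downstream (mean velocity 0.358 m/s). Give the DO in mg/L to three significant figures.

DO ≈ 7.69 mg/L

Travel time t = x/v = 41.8 km / (0.358 m/s) = 41800 m / 0.358 m/s = 116800 s = 1.351 d.
k_1 L₀/(k_a−k_1) = 0.331×23.0/(1.38−0.331) = 7.613/1.049 = 7.257 mg/L.
e^(−k_1 t) = e^(−0.331×1.351) = 0.6393; e^(−k_a t) = e^(−1.38×1.351) = 0.1549.
D = 7.257 × (0.6393 − 0.1549) + 1.24 × 0.1549 = 3.516 + 0.1921 = 3.708 mg/L.
DO = C_s − D = 11.4 − 3.708 = 7.692 mg/L.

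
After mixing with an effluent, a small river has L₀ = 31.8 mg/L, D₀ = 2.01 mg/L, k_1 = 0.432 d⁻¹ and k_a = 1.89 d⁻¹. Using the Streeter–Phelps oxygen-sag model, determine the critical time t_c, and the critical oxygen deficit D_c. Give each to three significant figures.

t_c ≈ 0.848 d; D_c ≈ 5.04 mg/L

With k_a/k_1 = 4.375 and 1 − D₀(k_a−k_1)/(k_1 L₀) = 0.7867,
t_c = ln(4.375 × 0.7867) / (1.89 − 0.432) = ln(3.442) / 1.458 = 1.236/1.458 = 0.8477 d.
L(t_c) = L₀ e^(−k_1 t_c) = 31.8 × 0.6934 = 22.05 mg/L, and at the critical point k_a D_c = k_1 L, so D_c = (0.432/1.89) × 22.05 = 5.040 mg/L.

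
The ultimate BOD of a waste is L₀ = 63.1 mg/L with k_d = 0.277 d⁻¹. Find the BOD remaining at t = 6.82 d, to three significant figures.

L_t = L₀ e^(−k_d t) = 63.1 × e^(−0.277×6.82) = 63.1 × 0.1512 = 9.541 mg/L.

L ≈ 9.54 mg/L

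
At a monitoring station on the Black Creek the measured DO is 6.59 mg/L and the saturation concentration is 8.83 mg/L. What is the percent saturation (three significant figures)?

% saturation = C/C_s × 100 = 6.59/8.83 × 100 = 74.6 %.

74.6 % saturation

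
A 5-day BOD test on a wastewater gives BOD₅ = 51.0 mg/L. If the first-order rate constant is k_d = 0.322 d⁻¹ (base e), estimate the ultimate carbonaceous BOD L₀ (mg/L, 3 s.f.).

L₀ ≈ 63.7 mg/L

BOD₅ = L₀(1 − e^(−5k_d)) ⇒ L₀ = BOD₅ / (1 − e^(−5×0.322))
= 51.0 / (1 − 0.1999) = 51.0 / 0.8001 = 63.74 mg/L.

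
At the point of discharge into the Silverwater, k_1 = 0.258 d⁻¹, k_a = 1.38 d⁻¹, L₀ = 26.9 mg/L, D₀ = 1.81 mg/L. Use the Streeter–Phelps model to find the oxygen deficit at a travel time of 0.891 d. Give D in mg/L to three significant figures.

D ≈ 3.64 mg/L

k_1 L₀/(k_a−k_1) = 0.258×26.9/(1.38−0.258) = 6.940/1.122 = 6.186 mg/L.
e^(−k_1 t) = e^(−0.258×0.8910) = 0.7946; e^(−k_a t) = e^(−1.38×0.8910) = 0.2924.
D = 6.186 × (0.7946 − 0.2924) + 1.81 × 0.2924 = 3.106 + 0.5293 = 3.636 mg/L.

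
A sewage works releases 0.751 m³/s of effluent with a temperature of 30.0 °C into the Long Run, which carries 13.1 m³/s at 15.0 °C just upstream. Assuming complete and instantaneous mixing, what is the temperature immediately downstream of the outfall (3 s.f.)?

Flow-weighted mixing: C = (Q_r C_r + Q_w C_w)/(Q_r + Q_w)
= (13.1×15.0 + 0.751×30.0)/(13.1 + 0.751) = 219.0/13.85 = 15.81 °C.

15.8 °C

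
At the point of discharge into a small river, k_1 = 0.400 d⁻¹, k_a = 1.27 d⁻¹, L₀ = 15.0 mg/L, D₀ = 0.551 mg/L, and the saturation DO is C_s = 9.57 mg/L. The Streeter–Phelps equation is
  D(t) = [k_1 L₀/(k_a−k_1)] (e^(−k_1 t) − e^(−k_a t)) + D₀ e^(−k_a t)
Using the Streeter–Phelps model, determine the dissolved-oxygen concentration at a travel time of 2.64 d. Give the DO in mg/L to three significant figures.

DO ≈ 7.39 mg/L

k_1 L₀/(k_a−k_1) = 0.400×15.0/(1.27−0.400) = 6.000/0.8700 = 6.897 mg/L.
e^(−k_1 t) = e^(−0.400×2.640) = 0.3478; e^(−k_a t) = e^(−1.27×2.640) = 0.03499.
D = 6.897 × (0.3478 − 0.03499) + 0.551 × 0.03499 = 2.158 + 0.01928 = 2.177 mg/L.
DO = C_s − D = 9.57 − 2.177 = 7.393 mg/L.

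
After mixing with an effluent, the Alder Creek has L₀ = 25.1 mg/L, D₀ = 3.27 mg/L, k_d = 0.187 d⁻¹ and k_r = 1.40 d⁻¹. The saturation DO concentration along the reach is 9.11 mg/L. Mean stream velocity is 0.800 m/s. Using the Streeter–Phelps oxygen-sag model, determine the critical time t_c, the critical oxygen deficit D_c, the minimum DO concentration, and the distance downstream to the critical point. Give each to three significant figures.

At the critical point dD/dt = 0, so k_d L₀ e^(−k_d t) = k_r D. Substituting D(t) from the Streeter–Phelps equation and solving for t gives
t_c = ln[(k_r/k_d)(1 − D₀(k_r−k_d)/(k_d L₀))] / (k_r−k_d).
Here k_r−k_d = 1.213 d⁻¹ and 1 − D₀(k_r−k_d)/(k_d L₀) = 1 − 3.27×1.213/(0.187×25.1) = 0.1549, so
t_c = ln(7.487 × 0.1549) / 1.213 = 0.1483 / 1.213 = 0.1223 d.
D_c = (k_d/k_r) L₀ e^(−k_d t_c) = (0.187/1.40) × 25.1 × e^(−0.187×0.1223) = 0.1336 × 25.1 × 0.9774 = 3.277 mg/L.
Minimum DO = C_s − D_c = 9.11 − 3.277 = 5.833 mg/L.
x_c = v t_c = 0.800 m/s × 0.1223 d × 86400 s/d = 8452 m ≈ 8.45 km.

t_c ≈ 0.122 d; D_c ≈ 3.28 mg/L; min DO ≈ 5.83 mg/L; x_c ≈ 8.45 km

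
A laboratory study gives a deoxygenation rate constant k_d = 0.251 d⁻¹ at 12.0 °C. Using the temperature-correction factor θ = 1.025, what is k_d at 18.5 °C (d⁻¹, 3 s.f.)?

k_d ≈ 0.295 d⁻¹

k_d(T₂) = k_d(T₁) · θ^(T₂−T₁) = 0.251 × 1.025^(18.5−12.0)
= 0.251 × 1.025^6.50 = 0.251 × 1.174 = 0.2947 d⁻¹.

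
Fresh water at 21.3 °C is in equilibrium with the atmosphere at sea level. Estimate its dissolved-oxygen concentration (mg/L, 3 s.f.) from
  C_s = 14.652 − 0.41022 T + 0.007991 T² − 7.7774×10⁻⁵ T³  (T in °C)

C_s ≈ 8.79 mg/L

C_s = 14.652 − 0.41022×21.3 + 0.007991×21.3² − 7.7774×10⁻⁵×21.3³ = 8.788 mg/L.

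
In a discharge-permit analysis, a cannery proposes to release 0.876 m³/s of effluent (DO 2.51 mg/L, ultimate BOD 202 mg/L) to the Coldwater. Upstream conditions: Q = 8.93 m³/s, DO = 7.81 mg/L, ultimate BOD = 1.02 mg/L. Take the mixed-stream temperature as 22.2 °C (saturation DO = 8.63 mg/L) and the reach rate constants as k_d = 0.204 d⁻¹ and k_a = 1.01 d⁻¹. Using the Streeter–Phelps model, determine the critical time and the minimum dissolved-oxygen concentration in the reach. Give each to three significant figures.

t_c ≈ 1.60 d; minimum DO ≈ 5.86 mg/L

Mixed DO = (8.93×7.81 + 0.876×2.51)/(8.93+0.876) = 71.94/9.806 = 7.337 mg/L.
Mixed L₀ = (8.93×1.02 + 0.876×202)/(9.806) = 186.1/9.806 = 18.97 mg/L.
Initial deficit D₀ = C_s − DO₀ = 8.63 − 7.337 = 1.293 mg/L.
t_c = (1/0.8060) ln[(1.01/0.204)(1 − 1.293×0.8060/(0.204×18.97))] = 1.241 × ln(3.617) = 1.595 d.
D_c = (0.204/1.01) × 18.97 × e^(−0.204×1.595) = 0.2020 × 18.97 × 0.7222 = 2.768 mg/L.
Minimum DO = 8.63 − 2.768 = 5.862 mg/L.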